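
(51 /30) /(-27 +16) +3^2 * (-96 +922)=7433.85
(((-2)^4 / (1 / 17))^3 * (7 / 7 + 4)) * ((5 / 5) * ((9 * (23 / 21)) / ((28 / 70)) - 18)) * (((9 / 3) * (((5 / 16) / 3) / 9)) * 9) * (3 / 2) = 2193163200 / 7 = 313309028.57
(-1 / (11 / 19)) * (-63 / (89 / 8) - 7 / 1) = 21413 / 979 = 21.87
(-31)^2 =961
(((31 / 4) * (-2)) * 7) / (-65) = 1.67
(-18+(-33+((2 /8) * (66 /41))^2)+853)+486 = 8661601 /6724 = 1288.16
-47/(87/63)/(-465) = 329/4495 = 0.07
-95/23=-4.13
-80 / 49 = -1.63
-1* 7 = -7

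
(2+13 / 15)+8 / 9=169 / 45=3.76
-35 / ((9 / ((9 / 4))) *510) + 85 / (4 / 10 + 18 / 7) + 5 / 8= 29.21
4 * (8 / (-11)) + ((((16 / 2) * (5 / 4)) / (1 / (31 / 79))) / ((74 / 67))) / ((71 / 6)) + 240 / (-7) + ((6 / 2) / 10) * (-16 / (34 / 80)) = -48.19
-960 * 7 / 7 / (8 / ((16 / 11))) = -1920 / 11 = -174.55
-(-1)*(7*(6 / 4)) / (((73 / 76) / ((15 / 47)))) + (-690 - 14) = -700.51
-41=-41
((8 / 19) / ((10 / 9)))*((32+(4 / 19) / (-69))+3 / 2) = 526974 / 41515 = 12.69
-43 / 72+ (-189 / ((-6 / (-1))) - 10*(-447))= 319529 / 72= 4437.90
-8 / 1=-8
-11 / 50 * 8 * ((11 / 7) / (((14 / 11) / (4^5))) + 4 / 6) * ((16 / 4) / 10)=-16363952 / 18375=-890.56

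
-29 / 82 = -0.35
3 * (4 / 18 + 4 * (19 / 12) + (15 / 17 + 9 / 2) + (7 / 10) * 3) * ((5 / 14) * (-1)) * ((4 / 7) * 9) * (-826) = 7603212 / 119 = 63892.54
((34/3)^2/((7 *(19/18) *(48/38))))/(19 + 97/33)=0.63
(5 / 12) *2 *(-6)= -5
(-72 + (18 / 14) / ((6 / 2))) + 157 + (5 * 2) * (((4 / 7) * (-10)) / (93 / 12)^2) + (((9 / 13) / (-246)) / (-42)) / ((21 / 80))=6360754874 / 75295311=84.48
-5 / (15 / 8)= -2.67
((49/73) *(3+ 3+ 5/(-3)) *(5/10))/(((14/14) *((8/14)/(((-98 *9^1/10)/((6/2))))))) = -218491/2920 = -74.83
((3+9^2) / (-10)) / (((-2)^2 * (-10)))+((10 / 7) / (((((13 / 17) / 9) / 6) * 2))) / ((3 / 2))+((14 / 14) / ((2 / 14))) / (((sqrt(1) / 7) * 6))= 42.00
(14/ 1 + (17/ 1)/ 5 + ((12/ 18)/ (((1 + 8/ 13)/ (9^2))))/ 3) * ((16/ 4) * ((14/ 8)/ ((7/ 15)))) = 2997/ 7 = 428.14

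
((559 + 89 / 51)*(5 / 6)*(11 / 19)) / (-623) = -786445 / 1811061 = -0.43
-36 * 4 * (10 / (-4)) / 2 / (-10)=-18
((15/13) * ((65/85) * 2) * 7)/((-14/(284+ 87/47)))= -201525/799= -252.22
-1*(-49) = 49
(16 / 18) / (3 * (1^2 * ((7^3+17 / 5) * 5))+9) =8 / 46845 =0.00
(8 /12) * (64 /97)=128 /291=0.44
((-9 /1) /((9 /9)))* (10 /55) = -18 /11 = -1.64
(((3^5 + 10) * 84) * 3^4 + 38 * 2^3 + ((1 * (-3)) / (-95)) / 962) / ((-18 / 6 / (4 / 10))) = -229562.13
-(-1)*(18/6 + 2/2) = 4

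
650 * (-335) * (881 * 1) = -191837750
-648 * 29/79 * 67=-15937.52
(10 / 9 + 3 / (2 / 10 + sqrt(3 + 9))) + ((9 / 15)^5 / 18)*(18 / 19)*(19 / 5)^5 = 150*sqrt(3) / 299 + 113099455448 / 26279296875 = 5.17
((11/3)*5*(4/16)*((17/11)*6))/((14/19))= 1615/28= 57.68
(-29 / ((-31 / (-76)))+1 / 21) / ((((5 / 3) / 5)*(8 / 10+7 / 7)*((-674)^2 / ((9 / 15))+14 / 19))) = -4394035 / 28094726562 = -0.00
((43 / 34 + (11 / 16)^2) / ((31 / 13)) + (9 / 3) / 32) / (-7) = -110941 / 944384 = -0.12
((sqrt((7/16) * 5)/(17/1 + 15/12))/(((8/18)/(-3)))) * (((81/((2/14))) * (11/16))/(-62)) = 168399 * sqrt(35)/289664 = 3.44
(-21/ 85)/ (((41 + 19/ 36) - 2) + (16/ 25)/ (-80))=-18900/ 3023263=-0.01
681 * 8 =5448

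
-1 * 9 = -9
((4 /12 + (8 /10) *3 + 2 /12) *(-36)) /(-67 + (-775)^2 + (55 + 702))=-18 /103675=-0.00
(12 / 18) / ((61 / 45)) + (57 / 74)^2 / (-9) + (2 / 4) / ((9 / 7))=2449457 / 3006324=0.81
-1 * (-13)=13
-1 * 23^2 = -529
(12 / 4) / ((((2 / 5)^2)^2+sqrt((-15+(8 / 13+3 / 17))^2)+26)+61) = 0.03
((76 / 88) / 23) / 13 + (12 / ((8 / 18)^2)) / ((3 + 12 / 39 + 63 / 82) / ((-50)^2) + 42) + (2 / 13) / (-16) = 848013506187 / 589043297128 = 1.44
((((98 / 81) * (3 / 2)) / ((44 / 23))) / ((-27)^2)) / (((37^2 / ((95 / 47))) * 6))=107065 / 334346303016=0.00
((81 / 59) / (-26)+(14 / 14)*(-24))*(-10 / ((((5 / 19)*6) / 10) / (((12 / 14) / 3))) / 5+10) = -117719 / 767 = -153.48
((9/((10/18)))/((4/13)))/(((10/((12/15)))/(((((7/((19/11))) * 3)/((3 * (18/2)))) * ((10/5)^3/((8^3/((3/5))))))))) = 27027/1520000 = 0.02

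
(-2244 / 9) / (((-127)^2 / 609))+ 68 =944928 / 16129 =58.59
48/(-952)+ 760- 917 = -18689/119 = -157.05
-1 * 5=-5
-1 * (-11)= 11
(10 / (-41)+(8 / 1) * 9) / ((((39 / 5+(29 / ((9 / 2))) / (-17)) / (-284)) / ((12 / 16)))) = -479384190 / 232757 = -2059.59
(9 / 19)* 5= 2.37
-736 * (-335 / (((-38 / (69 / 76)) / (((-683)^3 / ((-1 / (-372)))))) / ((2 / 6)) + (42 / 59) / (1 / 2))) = 991396836212917872 / 5724692741881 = 173179.05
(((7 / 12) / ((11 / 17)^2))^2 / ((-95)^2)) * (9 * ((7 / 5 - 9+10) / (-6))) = -4092529 / 5285401000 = -0.00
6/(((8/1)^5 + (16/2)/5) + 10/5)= 15/81929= 0.00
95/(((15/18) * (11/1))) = 10.36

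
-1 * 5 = -5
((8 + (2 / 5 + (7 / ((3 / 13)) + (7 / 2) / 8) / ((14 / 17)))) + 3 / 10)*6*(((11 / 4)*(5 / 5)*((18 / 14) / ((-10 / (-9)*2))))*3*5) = 59102703 / 8960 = 6596.28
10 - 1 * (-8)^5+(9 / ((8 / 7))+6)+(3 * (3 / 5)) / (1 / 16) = 1312827 / 40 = 32820.68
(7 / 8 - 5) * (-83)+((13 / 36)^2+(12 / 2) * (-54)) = 18.51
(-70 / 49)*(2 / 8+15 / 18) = -65 / 42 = -1.55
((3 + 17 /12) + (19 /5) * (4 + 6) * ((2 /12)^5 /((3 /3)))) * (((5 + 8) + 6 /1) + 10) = 498539 /3888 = 128.23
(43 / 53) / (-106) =-43 / 5618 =-0.01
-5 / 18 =-0.28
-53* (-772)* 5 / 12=51145 / 3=17048.33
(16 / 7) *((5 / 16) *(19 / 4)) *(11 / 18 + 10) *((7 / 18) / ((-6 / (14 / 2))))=-127015 / 7776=-16.33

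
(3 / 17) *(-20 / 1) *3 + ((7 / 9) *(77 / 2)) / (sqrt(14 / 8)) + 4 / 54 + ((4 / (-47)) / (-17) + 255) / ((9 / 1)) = 384425 / 21573 + 77 *sqrt(7) / 9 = 40.46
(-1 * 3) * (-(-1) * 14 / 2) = -21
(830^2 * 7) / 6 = 2411150 / 3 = 803716.67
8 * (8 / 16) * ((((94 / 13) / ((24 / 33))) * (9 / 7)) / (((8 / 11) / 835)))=42737805 / 728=58705.78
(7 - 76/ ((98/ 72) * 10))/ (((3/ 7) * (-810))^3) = -0.00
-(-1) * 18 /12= 3 /2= 1.50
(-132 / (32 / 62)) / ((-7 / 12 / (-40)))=-122760 / 7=-17537.14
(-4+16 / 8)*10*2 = -40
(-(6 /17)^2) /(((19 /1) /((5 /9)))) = -20 /5491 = -0.00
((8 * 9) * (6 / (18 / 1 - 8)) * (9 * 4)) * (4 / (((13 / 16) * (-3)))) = -165888 / 65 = -2552.12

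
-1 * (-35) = 35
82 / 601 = 0.14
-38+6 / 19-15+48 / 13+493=109670 / 247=444.01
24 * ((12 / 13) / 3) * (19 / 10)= 912 / 65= 14.03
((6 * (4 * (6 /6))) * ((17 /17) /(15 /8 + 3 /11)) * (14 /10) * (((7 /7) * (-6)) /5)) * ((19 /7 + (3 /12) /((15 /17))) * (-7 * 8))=3545344 /1125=3151.42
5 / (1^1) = 5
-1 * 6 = -6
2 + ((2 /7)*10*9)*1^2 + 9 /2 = 451 /14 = 32.21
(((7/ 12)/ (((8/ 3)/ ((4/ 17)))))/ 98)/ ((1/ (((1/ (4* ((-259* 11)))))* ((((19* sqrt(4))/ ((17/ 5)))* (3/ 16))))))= -0.00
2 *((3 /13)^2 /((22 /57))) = 513 /1859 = 0.28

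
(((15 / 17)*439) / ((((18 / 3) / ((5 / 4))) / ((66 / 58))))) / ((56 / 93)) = 33682275 / 220864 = 152.50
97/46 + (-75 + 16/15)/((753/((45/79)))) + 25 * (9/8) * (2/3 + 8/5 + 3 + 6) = 1163619441/3648536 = 318.93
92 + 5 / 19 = 1753 / 19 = 92.26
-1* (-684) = 684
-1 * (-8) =8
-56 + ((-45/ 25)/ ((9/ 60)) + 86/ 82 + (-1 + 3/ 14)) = -38881/ 574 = -67.74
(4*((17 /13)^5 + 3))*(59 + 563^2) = 3213061026432 /371293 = 8653707.52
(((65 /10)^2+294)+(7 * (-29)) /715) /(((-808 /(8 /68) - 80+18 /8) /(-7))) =960863 /2837835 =0.34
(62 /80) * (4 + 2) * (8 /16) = 93 /40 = 2.32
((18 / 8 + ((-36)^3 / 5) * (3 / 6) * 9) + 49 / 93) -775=-79538479 / 1860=-42762.62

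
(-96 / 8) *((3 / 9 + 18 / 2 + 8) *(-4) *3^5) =202176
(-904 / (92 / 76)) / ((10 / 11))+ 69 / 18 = -564163 / 690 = -817.63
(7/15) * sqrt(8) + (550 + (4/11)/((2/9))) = 14 * sqrt(2)/15 + 6068/11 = 552.96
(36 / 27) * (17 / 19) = 1.19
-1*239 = -239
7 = 7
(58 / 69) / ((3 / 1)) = 58 / 207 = 0.28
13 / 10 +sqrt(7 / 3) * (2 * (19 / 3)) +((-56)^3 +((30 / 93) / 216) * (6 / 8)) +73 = -3918090719 / 22320 +38 * sqrt(21) / 9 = -175522.35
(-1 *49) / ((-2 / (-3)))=-147 / 2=-73.50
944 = 944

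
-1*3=-3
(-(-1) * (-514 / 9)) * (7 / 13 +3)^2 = -1087624 / 1521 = -715.07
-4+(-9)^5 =-59053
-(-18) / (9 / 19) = 38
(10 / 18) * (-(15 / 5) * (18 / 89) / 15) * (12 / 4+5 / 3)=-28 / 267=-0.10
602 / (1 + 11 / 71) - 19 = 20592 / 41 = 502.24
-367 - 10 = -377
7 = 7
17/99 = 0.17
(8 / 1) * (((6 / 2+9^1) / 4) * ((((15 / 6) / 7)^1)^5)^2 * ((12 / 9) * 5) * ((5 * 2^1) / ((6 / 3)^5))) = 244140625 / 144627327488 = 0.00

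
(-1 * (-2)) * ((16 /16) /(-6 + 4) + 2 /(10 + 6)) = -3 /4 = -0.75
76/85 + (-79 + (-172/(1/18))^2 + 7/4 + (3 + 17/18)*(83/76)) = 1114560538723/116280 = 9585143.95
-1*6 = -6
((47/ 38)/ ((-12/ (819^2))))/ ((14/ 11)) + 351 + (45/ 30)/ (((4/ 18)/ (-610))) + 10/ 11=-194240603/ 3344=-58086.30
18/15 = 6/5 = 1.20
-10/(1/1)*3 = -30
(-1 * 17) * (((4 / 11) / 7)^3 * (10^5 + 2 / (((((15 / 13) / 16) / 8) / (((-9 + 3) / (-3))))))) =-1639241728 / 6847995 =-239.38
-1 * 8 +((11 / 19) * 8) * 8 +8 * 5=1312 / 19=69.05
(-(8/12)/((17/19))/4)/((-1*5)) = 19/510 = 0.04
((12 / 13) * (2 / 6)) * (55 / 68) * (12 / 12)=55 / 221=0.25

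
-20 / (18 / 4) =-40 / 9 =-4.44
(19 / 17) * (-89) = -1691 / 17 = -99.47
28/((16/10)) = 35/2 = 17.50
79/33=2.39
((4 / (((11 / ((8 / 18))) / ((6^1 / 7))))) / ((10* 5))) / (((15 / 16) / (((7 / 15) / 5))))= 256 / 928125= 0.00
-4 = -4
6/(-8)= -3/4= -0.75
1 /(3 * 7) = 1 /21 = 0.05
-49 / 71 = -0.69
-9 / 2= -4.50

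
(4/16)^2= 0.06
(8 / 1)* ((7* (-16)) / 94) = -448 / 47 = -9.53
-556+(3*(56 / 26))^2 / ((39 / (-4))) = -560.28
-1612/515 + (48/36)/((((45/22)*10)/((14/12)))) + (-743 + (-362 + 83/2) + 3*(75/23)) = -10139140733/9594450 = -1056.77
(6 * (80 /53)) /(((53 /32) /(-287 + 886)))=9200640 /2809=3275.41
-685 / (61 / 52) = -35620 / 61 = -583.93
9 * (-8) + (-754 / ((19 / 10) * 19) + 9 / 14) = -466199 / 5054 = -92.24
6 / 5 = 1.20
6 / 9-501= -1501 / 3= -500.33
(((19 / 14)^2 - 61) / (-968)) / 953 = 11595 / 180810784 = 0.00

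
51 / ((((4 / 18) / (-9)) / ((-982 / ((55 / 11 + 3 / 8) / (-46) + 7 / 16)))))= 373211064 / 59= 6325611.25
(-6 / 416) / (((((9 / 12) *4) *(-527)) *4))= 1 / 438464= 0.00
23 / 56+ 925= 51823 / 56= 925.41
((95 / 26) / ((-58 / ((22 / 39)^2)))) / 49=-11495 / 28097433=-0.00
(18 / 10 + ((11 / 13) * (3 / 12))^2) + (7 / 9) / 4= 248129 / 121680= 2.04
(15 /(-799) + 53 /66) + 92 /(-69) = -28955 /52734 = -0.55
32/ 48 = 2/ 3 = 0.67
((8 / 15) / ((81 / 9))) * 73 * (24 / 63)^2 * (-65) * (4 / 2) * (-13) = 1060.98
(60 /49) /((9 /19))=380 /147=2.59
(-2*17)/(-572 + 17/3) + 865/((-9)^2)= 1477897/137619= 10.74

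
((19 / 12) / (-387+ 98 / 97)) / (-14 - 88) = 1843 / 45827784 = 0.00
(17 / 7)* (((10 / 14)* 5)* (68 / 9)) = 28900 / 441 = 65.53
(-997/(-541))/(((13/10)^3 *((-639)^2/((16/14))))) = 7976000/3397246644519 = 0.00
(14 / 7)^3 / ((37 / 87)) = 696 / 37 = 18.81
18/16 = 9/8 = 1.12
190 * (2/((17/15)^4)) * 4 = 76950000/83521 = 921.33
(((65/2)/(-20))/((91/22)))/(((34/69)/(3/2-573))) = 867537/1904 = 455.64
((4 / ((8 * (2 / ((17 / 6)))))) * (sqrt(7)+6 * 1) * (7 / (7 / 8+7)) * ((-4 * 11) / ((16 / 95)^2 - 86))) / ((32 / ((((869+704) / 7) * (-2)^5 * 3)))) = -10618851100 / 8146887 - 5309425550 * sqrt(7) / 24440661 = -1878.18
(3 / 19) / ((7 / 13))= 39 / 133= 0.29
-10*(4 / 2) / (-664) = 5 / 166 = 0.03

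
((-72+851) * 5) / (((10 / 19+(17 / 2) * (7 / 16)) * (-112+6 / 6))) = -2368160 / 286491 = -8.27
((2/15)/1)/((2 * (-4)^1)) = -1/60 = -0.02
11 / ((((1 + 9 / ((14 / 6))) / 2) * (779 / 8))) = 616 / 13243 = 0.05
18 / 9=2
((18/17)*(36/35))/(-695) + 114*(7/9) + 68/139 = 110602606/1240575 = 89.15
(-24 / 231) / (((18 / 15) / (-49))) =140 / 33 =4.24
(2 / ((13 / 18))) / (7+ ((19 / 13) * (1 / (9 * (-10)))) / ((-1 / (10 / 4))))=1296 / 3295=0.39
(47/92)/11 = 0.05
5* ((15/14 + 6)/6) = 165/28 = 5.89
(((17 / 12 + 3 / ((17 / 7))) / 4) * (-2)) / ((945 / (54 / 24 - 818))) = 1765283 / 1542240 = 1.14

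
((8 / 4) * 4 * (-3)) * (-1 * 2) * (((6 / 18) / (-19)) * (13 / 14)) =-0.78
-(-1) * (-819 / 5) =-819 / 5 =-163.80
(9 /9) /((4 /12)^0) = 1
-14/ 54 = -7/ 27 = -0.26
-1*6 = -6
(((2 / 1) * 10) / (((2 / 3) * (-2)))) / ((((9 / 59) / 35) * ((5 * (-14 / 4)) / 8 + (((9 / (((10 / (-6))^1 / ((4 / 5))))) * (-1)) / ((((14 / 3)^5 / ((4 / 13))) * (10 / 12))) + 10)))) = -4511839150000 / 10242710409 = -440.49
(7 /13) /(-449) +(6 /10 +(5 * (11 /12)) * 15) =8095779 /116740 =69.35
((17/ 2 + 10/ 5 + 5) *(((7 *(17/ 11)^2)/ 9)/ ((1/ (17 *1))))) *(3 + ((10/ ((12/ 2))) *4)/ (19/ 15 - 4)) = 24520783/ 89298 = 274.59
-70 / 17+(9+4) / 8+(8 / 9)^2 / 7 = -183509 / 77112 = -2.38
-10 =-10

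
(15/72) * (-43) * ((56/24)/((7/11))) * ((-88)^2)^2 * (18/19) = -35456988160/19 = -1866157271.58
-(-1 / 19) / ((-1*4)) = -0.01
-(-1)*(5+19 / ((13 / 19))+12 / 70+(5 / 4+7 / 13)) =63207 / 1820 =34.73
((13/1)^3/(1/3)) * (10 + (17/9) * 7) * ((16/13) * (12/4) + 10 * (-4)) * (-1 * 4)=66686048/3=22228682.67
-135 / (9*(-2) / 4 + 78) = -90 / 49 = -1.84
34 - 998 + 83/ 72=-69325/ 72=-962.85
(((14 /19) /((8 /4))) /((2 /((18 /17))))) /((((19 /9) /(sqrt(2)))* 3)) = 0.04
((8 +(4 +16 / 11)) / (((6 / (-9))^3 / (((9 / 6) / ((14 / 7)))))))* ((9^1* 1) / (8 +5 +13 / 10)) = -134865 / 6292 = -21.43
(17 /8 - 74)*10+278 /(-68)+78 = -43849 /68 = -644.84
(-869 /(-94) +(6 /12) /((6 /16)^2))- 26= -11167 /846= -13.20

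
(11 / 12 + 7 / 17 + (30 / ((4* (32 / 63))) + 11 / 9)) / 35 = 24223 / 48960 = 0.49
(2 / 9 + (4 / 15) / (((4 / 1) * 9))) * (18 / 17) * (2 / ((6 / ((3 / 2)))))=31 / 255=0.12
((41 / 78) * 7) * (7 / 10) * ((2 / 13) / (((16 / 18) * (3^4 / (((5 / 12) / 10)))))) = 2009 / 8760960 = 0.00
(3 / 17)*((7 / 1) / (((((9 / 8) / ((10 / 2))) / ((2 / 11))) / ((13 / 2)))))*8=29120 / 561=51.91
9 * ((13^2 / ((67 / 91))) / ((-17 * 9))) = -15379 / 1139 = -13.50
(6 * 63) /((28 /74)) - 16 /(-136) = 16985 /17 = 999.12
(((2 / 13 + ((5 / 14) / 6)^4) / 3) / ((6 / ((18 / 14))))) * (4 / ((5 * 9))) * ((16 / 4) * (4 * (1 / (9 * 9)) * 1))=99582397 / 516067002360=0.00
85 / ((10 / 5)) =42.50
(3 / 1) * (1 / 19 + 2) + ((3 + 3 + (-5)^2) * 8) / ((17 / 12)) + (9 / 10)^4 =587449203 / 3230000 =181.87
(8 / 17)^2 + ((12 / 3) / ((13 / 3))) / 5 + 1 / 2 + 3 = 146751 / 37570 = 3.91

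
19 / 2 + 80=179 / 2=89.50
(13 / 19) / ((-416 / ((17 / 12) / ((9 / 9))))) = -17 / 7296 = -0.00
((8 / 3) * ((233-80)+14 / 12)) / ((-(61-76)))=740 / 27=27.41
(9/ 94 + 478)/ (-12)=-44941/ 1128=-39.84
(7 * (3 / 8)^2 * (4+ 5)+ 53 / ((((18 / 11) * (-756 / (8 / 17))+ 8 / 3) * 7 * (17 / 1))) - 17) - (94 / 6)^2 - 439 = -692.59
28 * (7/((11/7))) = 1372/11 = 124.73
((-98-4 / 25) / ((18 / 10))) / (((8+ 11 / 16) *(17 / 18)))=-78528 / 11815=-6.65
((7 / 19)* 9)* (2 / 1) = 126 / 19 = 6.63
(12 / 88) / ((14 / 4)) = 3 / 77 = 0.04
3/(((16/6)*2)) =0.56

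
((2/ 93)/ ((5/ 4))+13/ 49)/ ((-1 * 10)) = -6437/ 227850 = -0.03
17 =17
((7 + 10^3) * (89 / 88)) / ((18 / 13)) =1165099 / 1584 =735.54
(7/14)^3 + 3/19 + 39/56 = 521/532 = 0.98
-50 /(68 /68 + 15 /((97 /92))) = -4850 /1477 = -3.28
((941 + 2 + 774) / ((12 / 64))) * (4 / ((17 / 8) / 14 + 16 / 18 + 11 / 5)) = 184611840 / 16333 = 11303.00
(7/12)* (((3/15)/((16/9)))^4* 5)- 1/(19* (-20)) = 0.00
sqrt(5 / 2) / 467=sqrt(10) / 934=0.00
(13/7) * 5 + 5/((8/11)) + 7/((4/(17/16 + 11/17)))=19.15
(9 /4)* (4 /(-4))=-9 /4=-2.25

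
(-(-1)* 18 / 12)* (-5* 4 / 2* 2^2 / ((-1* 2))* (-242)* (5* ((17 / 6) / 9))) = -102850 / 9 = -11427.78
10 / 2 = 5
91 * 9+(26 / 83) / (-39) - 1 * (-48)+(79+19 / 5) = 1182491 / 1245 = 949.79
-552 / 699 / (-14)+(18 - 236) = -355466 / 1631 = -217.94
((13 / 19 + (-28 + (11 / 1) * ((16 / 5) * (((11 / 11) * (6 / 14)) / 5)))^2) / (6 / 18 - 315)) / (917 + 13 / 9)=-9816428367 / 4540431140000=-0.00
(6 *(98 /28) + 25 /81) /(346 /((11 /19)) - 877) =-18986 /248913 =-0.08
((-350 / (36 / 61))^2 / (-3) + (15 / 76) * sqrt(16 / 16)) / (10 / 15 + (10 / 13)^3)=-2378420823155 / 22758732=-104505.86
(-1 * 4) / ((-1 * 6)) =2 / 3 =0.67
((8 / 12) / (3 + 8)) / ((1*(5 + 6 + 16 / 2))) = 2 / 627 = 0.00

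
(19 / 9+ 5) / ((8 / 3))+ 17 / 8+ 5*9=1195 / 24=49.79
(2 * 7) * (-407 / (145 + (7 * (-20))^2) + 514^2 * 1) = 3698743.71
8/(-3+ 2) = -8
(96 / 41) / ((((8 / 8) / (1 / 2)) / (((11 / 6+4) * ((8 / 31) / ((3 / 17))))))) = 9.99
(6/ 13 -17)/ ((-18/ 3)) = 215/ 78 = 2.76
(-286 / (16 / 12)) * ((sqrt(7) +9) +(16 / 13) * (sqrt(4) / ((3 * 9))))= -35101 / 18-429 * sqrt(7) / 2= -2517.57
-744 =-744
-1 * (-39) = 39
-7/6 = -1.17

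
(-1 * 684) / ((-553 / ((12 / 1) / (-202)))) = -4104 / 55853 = -0.07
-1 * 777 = -777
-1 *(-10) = 10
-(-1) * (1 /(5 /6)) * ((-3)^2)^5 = 70858.80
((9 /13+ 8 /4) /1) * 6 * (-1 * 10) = -2100 /13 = -161.54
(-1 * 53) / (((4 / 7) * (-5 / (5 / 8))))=371 / 32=11.59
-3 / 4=-0.75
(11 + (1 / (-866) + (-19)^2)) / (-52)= -322151 / 45032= -7.15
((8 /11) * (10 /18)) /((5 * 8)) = 1 /99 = 0.01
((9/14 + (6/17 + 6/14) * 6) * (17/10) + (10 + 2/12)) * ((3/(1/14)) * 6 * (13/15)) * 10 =210002/5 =42000.40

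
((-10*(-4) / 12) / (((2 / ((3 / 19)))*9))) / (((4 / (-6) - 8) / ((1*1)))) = -5 / 1482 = -0.00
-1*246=-246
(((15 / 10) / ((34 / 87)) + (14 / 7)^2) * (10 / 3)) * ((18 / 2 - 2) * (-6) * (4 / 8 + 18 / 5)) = -152971 / 34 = -4499.15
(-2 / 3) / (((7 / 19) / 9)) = -114 / 7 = -16.29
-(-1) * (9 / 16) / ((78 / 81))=243 / 416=0.58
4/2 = 2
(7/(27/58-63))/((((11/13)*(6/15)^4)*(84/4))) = -0.25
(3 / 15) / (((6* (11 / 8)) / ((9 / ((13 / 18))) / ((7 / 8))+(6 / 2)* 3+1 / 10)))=3862 / 6825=0.57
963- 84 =879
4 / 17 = 0.24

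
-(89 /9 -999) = 8902 /9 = 989.11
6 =6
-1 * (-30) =30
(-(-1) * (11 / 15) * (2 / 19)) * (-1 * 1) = -22 / 285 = -0.08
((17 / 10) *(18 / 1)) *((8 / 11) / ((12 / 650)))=13260 / 11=1205.45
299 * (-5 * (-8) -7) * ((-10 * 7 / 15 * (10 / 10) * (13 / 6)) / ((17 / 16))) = -4788784 / 51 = -93897.73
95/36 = 2.64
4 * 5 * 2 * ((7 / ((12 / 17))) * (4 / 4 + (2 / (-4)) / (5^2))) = 5831 / 15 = 388.73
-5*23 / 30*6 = -23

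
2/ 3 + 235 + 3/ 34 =24047/ 102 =235.75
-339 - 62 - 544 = -945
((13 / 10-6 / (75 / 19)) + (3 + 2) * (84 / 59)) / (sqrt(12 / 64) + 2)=325616 / 89975-40702 * sqrt(3) / 89975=2.84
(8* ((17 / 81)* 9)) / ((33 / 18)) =272 / 33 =8.24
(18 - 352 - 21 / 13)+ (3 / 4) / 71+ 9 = -1205825 / 3692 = -326.60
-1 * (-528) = 528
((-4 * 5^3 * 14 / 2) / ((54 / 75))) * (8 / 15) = -70000 / 27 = -2592.59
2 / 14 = 1 / 7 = 0.14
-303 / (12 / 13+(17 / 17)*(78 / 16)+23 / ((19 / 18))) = -10.98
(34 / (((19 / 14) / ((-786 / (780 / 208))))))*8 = -3990784 / 95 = -42008.25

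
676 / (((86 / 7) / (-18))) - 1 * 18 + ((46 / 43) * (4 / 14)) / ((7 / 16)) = -2123266 / 2107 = -1007.72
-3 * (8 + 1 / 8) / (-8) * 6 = 18.28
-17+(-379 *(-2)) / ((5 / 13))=9769 / 5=1953.80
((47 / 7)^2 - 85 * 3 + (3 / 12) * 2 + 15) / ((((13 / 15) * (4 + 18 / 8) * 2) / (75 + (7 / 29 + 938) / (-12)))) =728613 / 12740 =57.19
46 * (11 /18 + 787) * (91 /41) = 29672461 /369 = 80413.17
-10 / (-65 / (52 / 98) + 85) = 0.27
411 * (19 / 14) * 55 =429495 / 14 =30678.21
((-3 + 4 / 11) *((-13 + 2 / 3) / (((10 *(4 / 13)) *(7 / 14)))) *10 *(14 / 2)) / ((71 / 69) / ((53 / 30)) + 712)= 119026817 / 57330108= 2.08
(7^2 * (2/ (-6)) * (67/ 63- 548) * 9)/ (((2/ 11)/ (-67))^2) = 131011819631/ 12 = 10917651635.92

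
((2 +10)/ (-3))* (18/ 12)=-6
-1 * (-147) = 147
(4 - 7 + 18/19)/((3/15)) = -195/19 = -10.26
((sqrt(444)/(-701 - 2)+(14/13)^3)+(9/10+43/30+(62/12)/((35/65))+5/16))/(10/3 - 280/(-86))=85640907/41830880 - 129 * sqrt(111)/298775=2.04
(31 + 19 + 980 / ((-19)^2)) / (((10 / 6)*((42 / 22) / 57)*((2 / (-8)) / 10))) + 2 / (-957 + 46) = -37773.84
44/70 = 22/35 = 0.63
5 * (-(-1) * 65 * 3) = 975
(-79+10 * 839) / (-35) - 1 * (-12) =-225.46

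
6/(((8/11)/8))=66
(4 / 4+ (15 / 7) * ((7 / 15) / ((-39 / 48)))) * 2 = -0.46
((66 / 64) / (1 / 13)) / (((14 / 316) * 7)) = 33891 / 784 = 43.23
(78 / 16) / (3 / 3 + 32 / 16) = 13 / 8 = 1.62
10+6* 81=496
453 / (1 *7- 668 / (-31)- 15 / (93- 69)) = 112344 / 6925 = 16.22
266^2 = 70756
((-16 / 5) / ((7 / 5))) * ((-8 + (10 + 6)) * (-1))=128 / 7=18.29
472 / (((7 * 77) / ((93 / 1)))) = 81.44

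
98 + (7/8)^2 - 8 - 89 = 113/64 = 1.77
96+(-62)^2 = 3940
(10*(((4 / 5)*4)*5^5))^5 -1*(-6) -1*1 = 10000000000000000000000005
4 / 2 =2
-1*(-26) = 26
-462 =-462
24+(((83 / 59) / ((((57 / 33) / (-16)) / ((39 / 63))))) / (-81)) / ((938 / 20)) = 21465076216 / 894299049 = 24.00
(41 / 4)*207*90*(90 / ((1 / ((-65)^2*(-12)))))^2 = 3975920187817500000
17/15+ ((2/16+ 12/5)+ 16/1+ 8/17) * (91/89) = 3732109/181560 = 20.56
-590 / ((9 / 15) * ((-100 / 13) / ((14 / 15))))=5369 / 45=119.31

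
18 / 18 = 1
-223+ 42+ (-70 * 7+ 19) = -652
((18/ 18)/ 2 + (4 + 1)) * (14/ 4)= 77/ 4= 19.25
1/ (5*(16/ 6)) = 3/ 40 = 0.08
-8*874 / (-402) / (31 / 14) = 48944 / 6231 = 7.85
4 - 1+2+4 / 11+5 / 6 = 409 / 66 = 6.20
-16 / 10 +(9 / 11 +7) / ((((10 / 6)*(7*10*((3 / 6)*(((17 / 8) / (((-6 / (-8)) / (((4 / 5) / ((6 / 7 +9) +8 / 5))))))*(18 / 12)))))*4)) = -681311 / 458150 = -1.49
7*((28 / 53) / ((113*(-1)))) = -196 / 5989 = -0.03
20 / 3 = 6.67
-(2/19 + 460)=-8742/19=-460.11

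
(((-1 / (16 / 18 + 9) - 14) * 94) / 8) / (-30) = 5.52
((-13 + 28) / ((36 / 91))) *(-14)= -3185 / 6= -530.83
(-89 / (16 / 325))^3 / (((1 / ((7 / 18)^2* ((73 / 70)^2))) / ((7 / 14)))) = -5158528264248125 / 10616832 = -485882065.78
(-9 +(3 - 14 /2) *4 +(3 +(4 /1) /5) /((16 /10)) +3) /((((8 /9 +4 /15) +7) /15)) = -105975 /2936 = -36.10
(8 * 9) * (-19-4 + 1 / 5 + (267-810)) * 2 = -407376 / 5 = -81475.20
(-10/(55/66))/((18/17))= -34/3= -11.33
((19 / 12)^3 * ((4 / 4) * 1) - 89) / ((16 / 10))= -734665 / 13824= -53.14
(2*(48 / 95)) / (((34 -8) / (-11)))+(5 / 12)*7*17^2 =12485689 / 14820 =842.49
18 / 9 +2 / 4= 5 / 2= 2.50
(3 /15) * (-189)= -189 /5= -37.80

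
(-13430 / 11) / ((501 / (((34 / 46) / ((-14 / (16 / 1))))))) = 1826480 / 887271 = 2.06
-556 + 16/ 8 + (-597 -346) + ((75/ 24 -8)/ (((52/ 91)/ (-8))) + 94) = -5339/ 4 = -1334.75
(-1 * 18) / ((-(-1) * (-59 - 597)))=9 / 328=0.03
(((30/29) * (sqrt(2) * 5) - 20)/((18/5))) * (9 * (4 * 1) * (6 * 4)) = -4800 + 36000 * sqrt(2)/29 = -3044.42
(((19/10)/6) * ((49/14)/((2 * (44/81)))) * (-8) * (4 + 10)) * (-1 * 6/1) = 75411/110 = 685.55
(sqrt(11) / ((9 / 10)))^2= 1100 / 81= 13.58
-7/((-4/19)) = 33.25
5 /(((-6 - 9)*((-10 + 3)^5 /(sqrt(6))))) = sqrt(6) /50421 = 0.00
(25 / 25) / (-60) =-1 / 60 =-0.02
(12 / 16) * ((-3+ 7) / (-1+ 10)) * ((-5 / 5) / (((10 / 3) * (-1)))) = 1 / 10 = 0.10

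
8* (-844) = -6752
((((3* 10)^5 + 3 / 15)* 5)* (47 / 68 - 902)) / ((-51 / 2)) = 7446613561289 / 1734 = 4294471488.63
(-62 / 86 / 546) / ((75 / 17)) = -527 / 1760850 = -0.00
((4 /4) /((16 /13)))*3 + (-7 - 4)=-137 /16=-8.56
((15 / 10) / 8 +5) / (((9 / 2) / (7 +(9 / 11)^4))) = 1131373 / 131769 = 8.59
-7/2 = -3.50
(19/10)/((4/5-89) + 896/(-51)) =-969/53942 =-0.02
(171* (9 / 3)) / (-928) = -513 / 928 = -0.55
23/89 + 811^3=47473644082/89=533411731.26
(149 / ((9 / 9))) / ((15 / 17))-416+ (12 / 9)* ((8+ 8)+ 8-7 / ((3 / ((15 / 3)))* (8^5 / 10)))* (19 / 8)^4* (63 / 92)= 449.96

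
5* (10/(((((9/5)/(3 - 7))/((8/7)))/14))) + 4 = -15964/9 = -1773.78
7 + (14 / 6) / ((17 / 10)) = 8.37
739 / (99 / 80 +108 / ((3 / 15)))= 59120 / 43299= 1.37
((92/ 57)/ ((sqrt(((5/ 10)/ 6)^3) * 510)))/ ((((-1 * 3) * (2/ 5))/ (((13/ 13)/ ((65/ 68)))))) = -736 * sqrt(3)/ 11115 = -0.11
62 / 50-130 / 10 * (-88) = 28631 / 25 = 1145.24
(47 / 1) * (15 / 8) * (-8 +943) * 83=54711525 / 8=6838940.62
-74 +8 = -66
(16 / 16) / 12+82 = 985 / 12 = 82.08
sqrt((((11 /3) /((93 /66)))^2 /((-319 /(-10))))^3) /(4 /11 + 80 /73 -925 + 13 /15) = -2351344600 * sqrt(3190) /1252992833851437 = -0.00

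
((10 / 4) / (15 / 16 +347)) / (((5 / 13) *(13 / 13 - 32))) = -104 / 172577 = -0.00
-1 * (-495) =495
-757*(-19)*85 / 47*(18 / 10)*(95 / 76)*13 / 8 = 143038935 / 1504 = 95105.67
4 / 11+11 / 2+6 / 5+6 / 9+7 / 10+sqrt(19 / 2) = sqrt(38) / 2+1391 / 165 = 11.51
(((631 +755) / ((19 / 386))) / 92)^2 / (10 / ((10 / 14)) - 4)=17888795001 / 1909690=9367.38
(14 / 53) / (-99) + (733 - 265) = 2455582 / 5247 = 468.00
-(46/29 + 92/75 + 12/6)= -10468/2175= -4.81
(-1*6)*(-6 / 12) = 3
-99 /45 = -11 /5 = -2.20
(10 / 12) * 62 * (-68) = -10540 / 3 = -3513.33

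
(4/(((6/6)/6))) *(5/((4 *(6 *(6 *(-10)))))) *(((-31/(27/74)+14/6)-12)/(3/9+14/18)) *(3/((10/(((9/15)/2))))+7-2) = 260099/7200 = 36.12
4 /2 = 2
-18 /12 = -3 /2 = -1.50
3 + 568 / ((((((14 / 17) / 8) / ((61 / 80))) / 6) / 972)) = 858785433 / 35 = 24536726.66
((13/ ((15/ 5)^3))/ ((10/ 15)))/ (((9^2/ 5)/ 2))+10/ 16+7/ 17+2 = 309917/ 99144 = 3.13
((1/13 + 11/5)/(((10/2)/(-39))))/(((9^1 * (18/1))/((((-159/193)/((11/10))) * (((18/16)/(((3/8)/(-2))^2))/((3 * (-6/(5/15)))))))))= -125504/2579445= -0.05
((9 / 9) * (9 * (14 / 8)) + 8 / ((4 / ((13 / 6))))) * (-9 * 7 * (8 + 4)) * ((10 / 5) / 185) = -30366 / 185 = -164.14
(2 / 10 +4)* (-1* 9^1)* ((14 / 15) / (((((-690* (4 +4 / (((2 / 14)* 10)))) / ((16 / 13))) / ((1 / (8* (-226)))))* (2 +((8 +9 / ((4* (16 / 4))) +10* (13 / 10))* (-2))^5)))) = 2408448 / 70183339856380493275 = 0.00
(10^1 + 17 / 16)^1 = 177 / 16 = 11.06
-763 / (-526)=763 / 526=1.45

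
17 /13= 1.31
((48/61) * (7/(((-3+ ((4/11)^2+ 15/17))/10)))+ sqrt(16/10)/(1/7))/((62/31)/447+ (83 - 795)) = 55168740/1415833973 - 447 * sqrt(10)/113665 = 0.03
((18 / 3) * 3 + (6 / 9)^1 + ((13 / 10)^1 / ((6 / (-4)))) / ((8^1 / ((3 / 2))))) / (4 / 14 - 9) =-31087 / 14640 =-2.12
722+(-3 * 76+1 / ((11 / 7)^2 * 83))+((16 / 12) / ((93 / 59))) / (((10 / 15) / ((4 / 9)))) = 4157340863 / 8405991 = 494.57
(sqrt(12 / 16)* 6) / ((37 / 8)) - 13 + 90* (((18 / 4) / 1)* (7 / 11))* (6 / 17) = 24* sqrt(3) / 37 + 14579 / 187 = 79.09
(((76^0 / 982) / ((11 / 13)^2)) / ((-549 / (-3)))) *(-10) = -845 / 10872213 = -0.00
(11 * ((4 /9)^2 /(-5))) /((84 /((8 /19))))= -352 /161595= -0.00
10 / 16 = 5 / 8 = 0.62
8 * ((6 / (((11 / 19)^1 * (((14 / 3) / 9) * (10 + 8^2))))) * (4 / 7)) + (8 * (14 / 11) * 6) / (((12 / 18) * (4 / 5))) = 2309004 / 19943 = 115.78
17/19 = 0.89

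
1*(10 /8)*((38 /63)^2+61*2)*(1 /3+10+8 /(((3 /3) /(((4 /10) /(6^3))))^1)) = 339234907 /214326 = 1582.80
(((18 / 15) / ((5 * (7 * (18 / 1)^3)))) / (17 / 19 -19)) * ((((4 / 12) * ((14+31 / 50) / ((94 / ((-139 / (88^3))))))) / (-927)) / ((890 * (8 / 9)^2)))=-44897 / 8523660152615731200000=-0.00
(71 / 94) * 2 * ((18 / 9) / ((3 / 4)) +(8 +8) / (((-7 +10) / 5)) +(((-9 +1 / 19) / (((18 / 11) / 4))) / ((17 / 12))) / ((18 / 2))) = 1005928 / 24111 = 41.72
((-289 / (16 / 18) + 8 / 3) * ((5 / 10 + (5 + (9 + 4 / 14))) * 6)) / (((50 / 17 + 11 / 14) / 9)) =-245101869 / 3548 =-69081.70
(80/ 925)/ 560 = 1/ 6475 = 0.00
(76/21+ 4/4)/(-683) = -0.01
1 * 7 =7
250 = 250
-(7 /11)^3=-343 /1331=-0.26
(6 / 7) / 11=6 / 77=0.08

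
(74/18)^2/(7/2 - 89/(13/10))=-35594/136809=-0.26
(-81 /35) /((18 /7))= -9 /10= -0.90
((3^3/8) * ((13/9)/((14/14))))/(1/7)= 273/8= 34.12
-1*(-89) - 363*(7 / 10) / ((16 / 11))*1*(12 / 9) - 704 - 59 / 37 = -1257289 / 1480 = -849.52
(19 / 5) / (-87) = -19 / 435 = -0.04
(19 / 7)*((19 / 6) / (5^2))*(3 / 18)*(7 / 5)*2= 361 / 2250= 0.16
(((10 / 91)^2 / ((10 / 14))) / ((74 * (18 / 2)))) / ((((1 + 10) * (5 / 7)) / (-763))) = -1526 / 619047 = -0.00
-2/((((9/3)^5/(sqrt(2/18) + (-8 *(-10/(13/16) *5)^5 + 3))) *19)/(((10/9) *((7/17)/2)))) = -550502400259905100/786845239479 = -699632.37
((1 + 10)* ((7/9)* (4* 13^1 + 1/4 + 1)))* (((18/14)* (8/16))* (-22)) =-25773/4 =-6443.25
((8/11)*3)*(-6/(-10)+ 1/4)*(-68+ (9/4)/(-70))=-126.17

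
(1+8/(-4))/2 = -1/2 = -0.50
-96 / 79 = -1.22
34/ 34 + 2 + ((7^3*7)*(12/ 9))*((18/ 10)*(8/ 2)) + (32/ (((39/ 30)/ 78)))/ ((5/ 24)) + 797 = 165328/ 5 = 33065.60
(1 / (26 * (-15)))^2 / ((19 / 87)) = 0.00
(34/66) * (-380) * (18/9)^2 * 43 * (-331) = 367780720/33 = 11144870.30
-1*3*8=-24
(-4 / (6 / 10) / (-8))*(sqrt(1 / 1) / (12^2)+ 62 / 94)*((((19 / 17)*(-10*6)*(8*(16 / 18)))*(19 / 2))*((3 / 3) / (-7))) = 162847100 / 453033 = 359.46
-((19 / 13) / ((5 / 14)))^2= -70756 / 4225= -16.75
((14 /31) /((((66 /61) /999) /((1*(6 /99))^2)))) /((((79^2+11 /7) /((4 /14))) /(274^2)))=4744502896 /901511589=5.26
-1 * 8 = -8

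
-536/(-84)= 134/21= 6.38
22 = 22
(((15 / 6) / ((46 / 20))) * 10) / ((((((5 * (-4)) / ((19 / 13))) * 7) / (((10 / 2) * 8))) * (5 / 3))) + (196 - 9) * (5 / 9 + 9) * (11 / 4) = 185025343 / 37674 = 4911.22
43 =43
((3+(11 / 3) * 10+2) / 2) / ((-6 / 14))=-875 / 18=-48.61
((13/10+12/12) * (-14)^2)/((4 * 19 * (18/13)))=14651/3420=4.28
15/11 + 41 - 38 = 48/11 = 4.36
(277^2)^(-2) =1 / 5887339441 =0.00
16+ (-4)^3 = -48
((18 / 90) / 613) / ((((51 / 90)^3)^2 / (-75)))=-10935000000 / 14796329797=-0.74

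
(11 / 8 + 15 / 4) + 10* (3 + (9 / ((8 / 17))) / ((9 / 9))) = 226.38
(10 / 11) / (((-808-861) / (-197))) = 1970 / 18359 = 0.11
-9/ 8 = -1.12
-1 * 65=-65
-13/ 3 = -4.33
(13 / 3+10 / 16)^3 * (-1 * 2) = -1685159 / 6912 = -243.80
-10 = -10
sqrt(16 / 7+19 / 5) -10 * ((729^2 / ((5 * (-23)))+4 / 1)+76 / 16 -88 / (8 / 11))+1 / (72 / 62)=sqrt(7455) / 35+39193895 / 828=47338.09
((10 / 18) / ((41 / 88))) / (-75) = -88 / 5535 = -0.02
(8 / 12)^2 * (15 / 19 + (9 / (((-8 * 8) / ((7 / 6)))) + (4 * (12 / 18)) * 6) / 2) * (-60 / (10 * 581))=-42353 / 1059744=-0.04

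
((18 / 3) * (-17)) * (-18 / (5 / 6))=11016 / 5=2203.20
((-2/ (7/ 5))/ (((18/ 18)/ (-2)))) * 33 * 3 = 1980/ 7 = 282.86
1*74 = 74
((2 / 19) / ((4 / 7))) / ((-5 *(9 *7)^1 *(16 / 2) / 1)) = -1 / 13680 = -0.00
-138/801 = -46/267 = -0.17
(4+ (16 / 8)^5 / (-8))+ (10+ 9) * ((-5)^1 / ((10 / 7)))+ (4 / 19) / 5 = -12627 / 190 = -66.46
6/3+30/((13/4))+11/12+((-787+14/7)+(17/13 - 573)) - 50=-217549/156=-1394.54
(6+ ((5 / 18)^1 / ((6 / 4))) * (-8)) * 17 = 2074 / 27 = 76.81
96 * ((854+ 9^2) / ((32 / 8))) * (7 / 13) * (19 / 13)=2984520 / 169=17659.88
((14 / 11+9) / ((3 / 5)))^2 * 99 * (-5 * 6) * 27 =-258572250 / 11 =-23506568.18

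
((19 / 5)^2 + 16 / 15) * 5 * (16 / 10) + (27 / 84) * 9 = 266587 / 2100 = 126.95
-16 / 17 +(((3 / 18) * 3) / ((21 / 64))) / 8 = -268 / 357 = -0.75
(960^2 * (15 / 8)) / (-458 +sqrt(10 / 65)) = -1028851200 / 272693-172800 * sqrt(26) / 272693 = -3776.16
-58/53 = -1.09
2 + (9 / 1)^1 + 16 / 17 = 203 / 17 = 11.94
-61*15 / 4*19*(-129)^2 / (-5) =57860757 / 4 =14465189.25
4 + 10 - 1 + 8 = 21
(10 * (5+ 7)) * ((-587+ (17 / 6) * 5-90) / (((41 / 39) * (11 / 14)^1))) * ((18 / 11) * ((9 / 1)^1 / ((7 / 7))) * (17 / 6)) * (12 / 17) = -343193760 / 121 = -2836312.07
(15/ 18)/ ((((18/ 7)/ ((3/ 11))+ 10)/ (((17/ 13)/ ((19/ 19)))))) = 0.06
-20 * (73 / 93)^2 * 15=-532900 / 2883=-184.84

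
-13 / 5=-2.60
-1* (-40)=40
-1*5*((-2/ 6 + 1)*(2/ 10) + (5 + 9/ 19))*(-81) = 43146/ 19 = 2270.84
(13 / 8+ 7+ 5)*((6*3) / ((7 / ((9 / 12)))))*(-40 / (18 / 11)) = -17985 / 28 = -642.32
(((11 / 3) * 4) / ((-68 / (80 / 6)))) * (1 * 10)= -4400 / 153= -28.76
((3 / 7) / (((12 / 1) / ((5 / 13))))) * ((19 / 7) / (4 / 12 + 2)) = 285 / 17836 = 0.02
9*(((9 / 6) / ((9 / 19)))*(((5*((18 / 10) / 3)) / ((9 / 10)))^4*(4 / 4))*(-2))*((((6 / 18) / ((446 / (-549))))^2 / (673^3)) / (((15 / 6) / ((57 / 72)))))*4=-671640500 / 136426088701737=-0.00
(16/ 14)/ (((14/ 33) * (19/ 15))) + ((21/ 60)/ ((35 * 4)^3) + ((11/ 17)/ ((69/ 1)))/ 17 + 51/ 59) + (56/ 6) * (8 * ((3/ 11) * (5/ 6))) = 38481528300292471/ 1927796972640000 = 19.96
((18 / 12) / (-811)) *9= -27 / 1622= -0.02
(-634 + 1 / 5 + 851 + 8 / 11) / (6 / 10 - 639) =-5993 / 17556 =-0.34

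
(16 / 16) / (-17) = -1 / 17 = -0.06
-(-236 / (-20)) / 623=-59 / 3115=-0.02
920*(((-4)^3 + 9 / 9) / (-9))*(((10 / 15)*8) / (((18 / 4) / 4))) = 824320 / 27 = 30530.37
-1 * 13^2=-169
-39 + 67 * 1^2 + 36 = 64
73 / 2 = 36.50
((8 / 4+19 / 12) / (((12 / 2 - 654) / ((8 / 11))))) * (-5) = 215 / 10692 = 0.02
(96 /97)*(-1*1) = -96 /97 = -0.99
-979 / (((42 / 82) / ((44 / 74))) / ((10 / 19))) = -8830580 / 14763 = -598.16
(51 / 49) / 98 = 51 / 4802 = 0.01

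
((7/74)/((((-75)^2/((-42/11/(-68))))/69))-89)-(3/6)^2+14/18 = -3443281058/38919375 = -88.47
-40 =-40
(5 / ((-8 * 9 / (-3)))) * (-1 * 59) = -295 / 24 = -12.29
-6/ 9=-2/ 3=-0.67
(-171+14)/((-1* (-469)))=-157/469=-0.33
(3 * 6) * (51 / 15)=306 / 5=61.20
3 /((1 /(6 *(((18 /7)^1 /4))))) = 81 /7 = 11.57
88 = 88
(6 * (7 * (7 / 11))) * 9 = 2646 / 11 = 240.55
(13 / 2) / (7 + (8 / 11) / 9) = 1287 / 1402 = 0.92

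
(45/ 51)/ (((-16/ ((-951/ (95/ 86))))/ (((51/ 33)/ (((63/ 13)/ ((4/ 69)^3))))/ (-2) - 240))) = -93095681511214/ 8170347339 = -11394.34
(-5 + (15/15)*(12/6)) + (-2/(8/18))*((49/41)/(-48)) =-3789/1312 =-2.89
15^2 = 225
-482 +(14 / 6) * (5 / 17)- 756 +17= -62236 / 51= -1220.31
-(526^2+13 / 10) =-2766773 / 10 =-276677.30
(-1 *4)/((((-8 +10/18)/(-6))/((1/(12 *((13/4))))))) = -72/871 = -0.08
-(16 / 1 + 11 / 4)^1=-75 / 4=-18.75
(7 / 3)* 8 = 56 / 3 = 18.67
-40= -40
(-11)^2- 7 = 114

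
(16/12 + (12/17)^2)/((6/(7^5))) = 13344758/2601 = 5130.63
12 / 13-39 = -495 / 13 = -38.08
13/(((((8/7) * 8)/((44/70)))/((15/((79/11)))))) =4719/2528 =1.87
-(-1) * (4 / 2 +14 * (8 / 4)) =30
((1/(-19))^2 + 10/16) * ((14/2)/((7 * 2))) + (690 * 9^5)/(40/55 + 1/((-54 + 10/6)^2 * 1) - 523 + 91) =-63808622553317399/675415156432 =-94473.19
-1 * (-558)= 558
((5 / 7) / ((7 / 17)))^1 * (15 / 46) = 0.57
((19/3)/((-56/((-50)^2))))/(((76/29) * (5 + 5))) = -3625/336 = -10.79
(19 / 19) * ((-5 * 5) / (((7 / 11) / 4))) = -1100 / 7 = -157.14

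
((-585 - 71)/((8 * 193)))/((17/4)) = -328/3281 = -0.10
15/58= 0.26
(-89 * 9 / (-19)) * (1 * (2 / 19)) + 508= 184990 / 361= 512.44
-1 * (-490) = 490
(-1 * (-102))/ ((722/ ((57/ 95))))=153/ 1805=0.08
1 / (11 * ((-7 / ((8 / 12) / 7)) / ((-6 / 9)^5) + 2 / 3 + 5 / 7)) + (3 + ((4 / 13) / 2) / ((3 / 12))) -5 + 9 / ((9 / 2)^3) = -11198828086 / 8710381251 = -1.29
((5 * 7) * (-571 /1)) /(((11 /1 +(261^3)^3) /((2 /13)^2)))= -19985 /237460446091544495102972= -0.00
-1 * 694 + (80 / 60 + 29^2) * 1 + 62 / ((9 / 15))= 755 / 3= 251.67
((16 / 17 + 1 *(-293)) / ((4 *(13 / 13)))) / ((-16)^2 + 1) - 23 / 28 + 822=50210831 / 61166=820.89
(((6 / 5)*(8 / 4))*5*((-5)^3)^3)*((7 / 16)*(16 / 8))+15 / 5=-41015619 / 2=-20507809.50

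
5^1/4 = 5/4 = 1.25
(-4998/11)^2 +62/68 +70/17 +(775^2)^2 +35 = 1484127956516067/4114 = 360750597111.34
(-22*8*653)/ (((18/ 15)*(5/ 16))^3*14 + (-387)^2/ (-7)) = 205950976/ 38339541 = 5.37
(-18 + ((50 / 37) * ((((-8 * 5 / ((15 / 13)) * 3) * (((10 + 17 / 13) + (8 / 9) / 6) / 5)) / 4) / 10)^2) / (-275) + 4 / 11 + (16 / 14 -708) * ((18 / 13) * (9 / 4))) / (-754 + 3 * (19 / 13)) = 37461494108762 / 12649746965625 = 2.96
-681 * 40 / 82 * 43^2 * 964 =-24276778320 / 41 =-592116544.39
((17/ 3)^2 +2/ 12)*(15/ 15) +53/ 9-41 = -17/ 6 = -2.83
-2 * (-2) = 4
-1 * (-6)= 6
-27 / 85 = -0.32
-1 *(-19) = 19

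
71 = 71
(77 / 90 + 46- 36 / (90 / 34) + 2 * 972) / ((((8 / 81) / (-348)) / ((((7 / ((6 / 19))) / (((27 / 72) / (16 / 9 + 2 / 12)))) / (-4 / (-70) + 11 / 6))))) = -423575205.65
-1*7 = -7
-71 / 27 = -2.63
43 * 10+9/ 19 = 8179/ 19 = 430.47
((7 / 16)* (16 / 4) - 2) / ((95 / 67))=-67 / 380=-0.18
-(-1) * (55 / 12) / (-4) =-1.15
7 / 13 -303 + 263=-513 / 13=-39.46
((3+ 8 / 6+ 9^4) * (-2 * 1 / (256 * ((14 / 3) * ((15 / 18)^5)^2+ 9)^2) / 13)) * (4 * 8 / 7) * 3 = -40506579357457711104 / 71217554576519988091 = -0.57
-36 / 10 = -18 / 5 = -3.60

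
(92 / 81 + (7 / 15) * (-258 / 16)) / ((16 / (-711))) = 1635379 / 5760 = 283.92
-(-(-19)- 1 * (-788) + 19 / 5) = -4054 / 5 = -810.80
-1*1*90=-90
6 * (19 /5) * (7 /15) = 10.64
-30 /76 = -0.39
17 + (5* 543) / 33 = 1092 / 11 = 99.27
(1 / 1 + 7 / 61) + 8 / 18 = 1.56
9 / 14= 0.64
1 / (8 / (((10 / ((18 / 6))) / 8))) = 5 / 96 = 0.05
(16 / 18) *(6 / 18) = 8 / 27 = 0.30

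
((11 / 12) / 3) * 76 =209 / 9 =23.22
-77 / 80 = -0.96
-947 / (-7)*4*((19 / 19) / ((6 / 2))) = 3788 / 21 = 180.38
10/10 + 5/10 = 3/2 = 1.50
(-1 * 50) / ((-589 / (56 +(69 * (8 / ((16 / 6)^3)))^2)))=76.69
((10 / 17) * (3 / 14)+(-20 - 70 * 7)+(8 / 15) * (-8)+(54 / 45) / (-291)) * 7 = -89021591 / 24735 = -3599.01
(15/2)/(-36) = -5/24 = -0.21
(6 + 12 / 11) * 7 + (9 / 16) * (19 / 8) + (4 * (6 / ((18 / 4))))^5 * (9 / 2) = 740135267 / 38016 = 19469.05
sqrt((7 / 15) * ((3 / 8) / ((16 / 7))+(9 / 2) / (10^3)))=sqrt(12586) / 400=0.28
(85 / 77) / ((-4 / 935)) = -7225 / 28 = -258.04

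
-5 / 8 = -0.62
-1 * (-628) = 628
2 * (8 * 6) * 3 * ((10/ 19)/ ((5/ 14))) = 8064/ 19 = 424.42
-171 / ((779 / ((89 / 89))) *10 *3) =-3 / 410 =-0.01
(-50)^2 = 2500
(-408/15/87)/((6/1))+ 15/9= 2107/1305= 1.61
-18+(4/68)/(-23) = -7039/391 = -18.00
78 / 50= 39 / 25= 1.56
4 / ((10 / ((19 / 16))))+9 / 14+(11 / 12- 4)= -1651 / 840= -1.97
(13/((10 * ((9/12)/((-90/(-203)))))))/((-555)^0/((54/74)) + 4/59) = 248508/465073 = 0.53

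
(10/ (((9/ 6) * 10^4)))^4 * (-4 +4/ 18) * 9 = -17/ 2531250000000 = -0.00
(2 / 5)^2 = 4 / 25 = 0.16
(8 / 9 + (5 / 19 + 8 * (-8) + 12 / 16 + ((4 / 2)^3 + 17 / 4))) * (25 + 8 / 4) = -25572 / 19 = -1345.89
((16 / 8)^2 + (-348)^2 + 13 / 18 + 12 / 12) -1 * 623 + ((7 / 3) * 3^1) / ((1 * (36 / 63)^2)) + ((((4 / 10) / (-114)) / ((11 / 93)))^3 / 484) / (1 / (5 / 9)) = 120508.16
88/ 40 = 2.20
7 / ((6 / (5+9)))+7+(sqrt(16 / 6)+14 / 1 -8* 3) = 2* sqrt(6) / 3+40 / 3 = 14.97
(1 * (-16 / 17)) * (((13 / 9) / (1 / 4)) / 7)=-832 / 1071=-0.78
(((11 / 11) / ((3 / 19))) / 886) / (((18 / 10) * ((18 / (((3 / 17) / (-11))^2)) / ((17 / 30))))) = 19 / 590490648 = 0.00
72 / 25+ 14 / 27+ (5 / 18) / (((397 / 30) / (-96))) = 370718 / 267975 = 1.38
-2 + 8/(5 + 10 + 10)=-42/25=-1.68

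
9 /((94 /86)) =387 /47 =8.23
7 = 7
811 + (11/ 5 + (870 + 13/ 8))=67393/ 40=1684.82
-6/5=-1.20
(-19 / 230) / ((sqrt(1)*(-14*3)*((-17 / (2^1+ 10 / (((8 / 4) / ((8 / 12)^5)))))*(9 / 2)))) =-361 / 5281605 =-0.00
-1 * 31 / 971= -31 / 971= -0.03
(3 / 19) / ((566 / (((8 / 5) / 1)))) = 12 / 26885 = 0.00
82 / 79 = 1.04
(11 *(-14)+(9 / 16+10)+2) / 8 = -2263 / 128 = -17.68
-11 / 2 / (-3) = 1.83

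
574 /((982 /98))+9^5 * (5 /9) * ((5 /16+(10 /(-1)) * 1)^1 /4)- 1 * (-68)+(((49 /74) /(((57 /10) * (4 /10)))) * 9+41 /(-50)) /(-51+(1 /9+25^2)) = -79324.32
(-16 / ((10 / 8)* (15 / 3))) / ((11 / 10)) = -128 / 55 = -2.33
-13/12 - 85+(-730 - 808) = -19489/12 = -1624.08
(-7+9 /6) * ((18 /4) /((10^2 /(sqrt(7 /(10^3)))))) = -99 * sqrt(70) /40000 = -0.02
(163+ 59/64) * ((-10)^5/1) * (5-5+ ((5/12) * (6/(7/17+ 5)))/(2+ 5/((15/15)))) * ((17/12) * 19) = -300031671875/10304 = -29117980.58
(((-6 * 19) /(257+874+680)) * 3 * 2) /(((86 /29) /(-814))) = 8073252 /77873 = 103.67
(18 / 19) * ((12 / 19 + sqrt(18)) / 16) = 27 / 722 + 27 * sqrt(2) / 152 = 0.29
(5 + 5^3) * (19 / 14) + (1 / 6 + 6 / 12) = 3719 / 21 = 177.10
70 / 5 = 14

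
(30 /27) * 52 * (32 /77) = 16640 /693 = 24.01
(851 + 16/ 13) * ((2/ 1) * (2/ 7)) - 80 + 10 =37946/ 91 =416.99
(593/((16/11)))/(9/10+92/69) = 97845/536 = 182.55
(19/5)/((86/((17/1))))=323/430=0.75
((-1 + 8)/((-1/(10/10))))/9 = -7/9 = -0.78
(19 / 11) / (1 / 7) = 133 / 11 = 12.09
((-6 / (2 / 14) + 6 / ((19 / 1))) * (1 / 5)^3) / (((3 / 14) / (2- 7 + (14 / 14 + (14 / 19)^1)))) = 229152 / 45125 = 5.08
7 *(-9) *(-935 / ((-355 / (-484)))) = 5702004 / 71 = 80309.92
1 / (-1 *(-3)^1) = 1 / 3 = 0.33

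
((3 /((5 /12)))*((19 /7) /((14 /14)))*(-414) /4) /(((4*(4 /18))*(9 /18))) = -318573 /70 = -4551.04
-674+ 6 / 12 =-1347 / 2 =-673.50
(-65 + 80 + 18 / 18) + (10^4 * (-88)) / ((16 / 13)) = -714984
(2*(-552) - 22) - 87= -1213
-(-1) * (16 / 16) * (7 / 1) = 7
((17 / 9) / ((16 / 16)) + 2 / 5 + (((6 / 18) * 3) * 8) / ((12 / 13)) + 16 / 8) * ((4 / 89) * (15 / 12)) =583 / 801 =0.73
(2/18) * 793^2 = 628849/9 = 69872.11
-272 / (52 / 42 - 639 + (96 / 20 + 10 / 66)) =6545 / 15227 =0.43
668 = 668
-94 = -94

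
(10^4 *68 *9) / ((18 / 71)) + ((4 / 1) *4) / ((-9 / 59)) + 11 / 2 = 434518211 / 18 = 24139900.61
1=1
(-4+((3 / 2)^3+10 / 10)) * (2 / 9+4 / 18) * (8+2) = 5 / 3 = 1.67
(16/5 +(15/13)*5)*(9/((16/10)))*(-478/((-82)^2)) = -1254033/349648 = -3.59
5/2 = 2.50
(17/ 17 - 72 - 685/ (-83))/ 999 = -1736/ 27639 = -0.06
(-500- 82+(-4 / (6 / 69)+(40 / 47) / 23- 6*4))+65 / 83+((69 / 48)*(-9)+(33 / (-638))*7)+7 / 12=-663.90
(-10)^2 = 100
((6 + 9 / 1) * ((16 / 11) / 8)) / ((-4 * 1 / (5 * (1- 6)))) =375 / 22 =17.05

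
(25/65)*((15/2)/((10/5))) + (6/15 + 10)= 3079/260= 11.84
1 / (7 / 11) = 11 / 7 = 1.57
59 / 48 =1.23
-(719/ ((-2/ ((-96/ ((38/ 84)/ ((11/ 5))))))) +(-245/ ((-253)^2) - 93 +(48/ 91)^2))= -8446872288661706/ 50355560255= -167744.58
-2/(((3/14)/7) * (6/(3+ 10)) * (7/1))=-20.22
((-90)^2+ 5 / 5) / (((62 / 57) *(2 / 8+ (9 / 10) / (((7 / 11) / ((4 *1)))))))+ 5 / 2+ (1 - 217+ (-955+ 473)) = 28984913 / 51274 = 565.29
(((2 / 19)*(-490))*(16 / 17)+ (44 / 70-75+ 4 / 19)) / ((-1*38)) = 1387189 / 429590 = 3.23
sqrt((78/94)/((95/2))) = sqrt(348270)/4465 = 0.13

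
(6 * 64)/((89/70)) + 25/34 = 916145/3026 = 302.76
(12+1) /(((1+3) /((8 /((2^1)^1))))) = 13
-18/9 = -2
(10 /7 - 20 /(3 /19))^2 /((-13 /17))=-117587300 /5733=-20510.61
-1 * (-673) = 673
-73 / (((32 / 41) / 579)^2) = -41138428833 / 1024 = -40174246.91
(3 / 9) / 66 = 1 / 198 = 0.01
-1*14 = -14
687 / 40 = 17.18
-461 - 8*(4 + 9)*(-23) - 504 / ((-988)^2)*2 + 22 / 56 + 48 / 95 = 16500835319 / 8541260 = 1931.90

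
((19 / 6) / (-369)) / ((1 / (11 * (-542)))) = 56639 / 1107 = 51.16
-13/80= -0.16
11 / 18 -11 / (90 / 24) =-209 / 90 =-2.32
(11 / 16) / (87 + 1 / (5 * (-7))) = 385 / 48704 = 0.01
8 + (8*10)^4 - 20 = 40959988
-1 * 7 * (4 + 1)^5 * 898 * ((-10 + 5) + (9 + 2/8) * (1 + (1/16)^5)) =-175083064209375/2097152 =-83486110.79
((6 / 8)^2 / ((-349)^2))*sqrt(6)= 9*sqrt(6) / 1948816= 0.00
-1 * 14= -14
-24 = -24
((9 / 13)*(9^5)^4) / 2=109418989131512359209 / 26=4208422658904321508.04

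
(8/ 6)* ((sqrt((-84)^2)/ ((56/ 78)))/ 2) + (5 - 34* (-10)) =423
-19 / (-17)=19 / 17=1.12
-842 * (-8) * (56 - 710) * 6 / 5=-26432064 / 5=-5286412.80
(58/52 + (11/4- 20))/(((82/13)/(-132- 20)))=15941/41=388.80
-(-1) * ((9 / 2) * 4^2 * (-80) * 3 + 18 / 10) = -86391 / 5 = -17278.20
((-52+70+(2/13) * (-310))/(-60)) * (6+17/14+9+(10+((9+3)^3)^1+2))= 4745291/5460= 869.10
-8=-8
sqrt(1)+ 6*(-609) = -3653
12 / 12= 1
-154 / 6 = -25.67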